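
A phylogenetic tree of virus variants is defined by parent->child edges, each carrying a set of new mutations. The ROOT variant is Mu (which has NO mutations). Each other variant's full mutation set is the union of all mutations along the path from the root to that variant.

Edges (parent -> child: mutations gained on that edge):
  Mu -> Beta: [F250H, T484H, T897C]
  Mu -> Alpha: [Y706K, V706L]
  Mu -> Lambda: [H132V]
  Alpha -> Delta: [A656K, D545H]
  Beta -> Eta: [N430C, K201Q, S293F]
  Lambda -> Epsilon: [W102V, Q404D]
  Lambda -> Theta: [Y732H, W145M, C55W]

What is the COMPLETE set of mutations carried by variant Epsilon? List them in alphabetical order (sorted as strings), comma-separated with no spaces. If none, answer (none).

Answer: H132V,Q404D,W102V

Derivation:
At Mu: gained [] -> total []
At Lambda: gained ['H132V'] -> total ['H132V']
At Epsilon: gained ['W102V', 'Q404D'] -> total ['H132V', 'Q404D', 'W102V']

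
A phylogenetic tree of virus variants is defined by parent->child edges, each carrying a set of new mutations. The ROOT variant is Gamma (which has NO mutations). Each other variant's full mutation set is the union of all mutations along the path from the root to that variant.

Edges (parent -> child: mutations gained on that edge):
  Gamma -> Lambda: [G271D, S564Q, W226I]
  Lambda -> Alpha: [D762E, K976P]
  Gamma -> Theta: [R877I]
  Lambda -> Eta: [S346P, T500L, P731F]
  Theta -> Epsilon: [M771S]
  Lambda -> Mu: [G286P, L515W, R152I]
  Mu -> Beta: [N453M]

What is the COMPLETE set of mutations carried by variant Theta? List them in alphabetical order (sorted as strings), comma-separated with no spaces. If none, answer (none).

Answer: R877I

Derivation:
At Gamma: gained [] -> total []
At Theta: gained ['R877I'] -> total ['R877I']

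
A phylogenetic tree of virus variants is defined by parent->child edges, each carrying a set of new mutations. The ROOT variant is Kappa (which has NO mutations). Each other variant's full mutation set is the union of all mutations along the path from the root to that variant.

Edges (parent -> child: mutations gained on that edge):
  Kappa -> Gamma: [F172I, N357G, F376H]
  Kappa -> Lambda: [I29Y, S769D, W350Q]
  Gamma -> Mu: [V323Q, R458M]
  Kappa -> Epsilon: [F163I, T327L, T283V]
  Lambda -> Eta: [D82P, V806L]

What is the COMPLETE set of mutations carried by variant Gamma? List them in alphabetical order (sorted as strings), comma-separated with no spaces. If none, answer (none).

Answer: F172I,F376H,N357G

Derivation:
At Kappa: gained [] -> total []
At Gamma: gained ['F172I', 'N357G', 'F376H'] -> total ['F172I', 'F376H', 'N357G']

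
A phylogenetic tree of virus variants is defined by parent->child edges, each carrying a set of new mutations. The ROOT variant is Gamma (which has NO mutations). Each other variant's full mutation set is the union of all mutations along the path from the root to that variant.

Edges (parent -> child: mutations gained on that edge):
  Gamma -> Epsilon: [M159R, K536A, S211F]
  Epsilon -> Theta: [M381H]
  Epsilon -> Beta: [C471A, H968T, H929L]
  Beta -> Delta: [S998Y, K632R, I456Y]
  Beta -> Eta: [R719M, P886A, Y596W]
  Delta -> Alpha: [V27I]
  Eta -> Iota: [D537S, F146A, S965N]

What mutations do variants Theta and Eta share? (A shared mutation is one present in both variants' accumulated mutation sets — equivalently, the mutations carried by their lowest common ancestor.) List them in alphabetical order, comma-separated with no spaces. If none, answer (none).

Accumulating mutations along path to Theta:
  At Gamma: gained [] -> total []
  At Epsilon: gained ['M159R', 'K536A', 'S211F'] -> total ['K536A', 'M159R', 'S211F']
  At Theta: gained ['M381H'] -> total ['K536A', 'M159R', 'M381H', 'S211F']
Mutations(Theta) = ['K536A', 'M159R', 'M381H', 'S211F']
Accumulating mutations along path to Eta:
  At Gamma: gained [] -> total []
  At Epsilon: gained ['M159R', 'K536A', 'S211F'] -> total ['K536A', 'M159R', 'S211F']
  At Beta: gained ['C471A', 'H968T', 'H929L'] -> total ['C471A', 'H929L', 'H968T', 'K536A', 'M159R', 'S211F']
  At Eta: gained ['R719M', 'P886A', 'Y596W'] -> total ['C471A', 'H929L', 'H968T', 'K536A', 'M159R', 'P886A', 'R719M', 'S211F', 'Y596W']
Mutations(Eta) = ['C471A', 'H929L', 'H968T', 'K536A', 'M159R', 'P886A', 'R719M', 'S211F', 'Y596W']
Intersection: ['K536A', 'M159R', 'M381H', 'S211F'] ∩ ['C471A', 'H929L', 'H968T', 'K536A', 'M159R', 'P886A', 'R719M', 'S211F', 'Y596W'] = ['K536A', 'M159R', 'S211F']

Answer: K536A,M159R,S211F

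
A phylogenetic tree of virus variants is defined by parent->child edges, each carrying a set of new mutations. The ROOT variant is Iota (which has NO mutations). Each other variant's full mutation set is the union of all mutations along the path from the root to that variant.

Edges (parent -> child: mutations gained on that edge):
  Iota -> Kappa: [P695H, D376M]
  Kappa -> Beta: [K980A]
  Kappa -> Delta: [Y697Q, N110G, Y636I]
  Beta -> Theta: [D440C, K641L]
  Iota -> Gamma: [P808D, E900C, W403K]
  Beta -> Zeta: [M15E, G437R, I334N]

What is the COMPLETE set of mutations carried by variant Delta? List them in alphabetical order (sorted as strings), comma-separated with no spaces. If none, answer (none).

Answer: D376M,N110G,P695H,Y636I,Y697Q

Derivation:
At Iota: gained [] -> total []
At Kappa: gained ['P695H', 'D376M'] -> total ['D376M', 'P695H']
At Delta: gained ['Y697Q', 'N110G', 'Y636I'] -> total ['D376M', 'N110G', 'P695H', 'Y636I', 'Y697Q']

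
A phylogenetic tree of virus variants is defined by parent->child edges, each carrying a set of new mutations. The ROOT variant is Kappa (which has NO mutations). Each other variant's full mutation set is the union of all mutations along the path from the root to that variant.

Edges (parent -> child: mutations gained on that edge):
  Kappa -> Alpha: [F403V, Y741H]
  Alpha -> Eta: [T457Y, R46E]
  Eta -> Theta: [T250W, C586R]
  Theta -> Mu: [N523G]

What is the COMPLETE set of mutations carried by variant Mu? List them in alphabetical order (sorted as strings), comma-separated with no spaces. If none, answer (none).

Answer: C586R,F403V,N523G,R46E,T250W,T457Y,Y741H

Derivation:
At Kappa: gained [] -> total []
At Alpha: gained ['F403V', 'Y741H'] -> total ['F403V', 'Y741H']
At Eta: gained ['T457Y', 'R46E'] -> total ['F403V', 'R46E', 'T457Y', 'Y741H']
At Theta: gained ['T250W', 'C586R'] -> total ['C586R', 'F403V', 'R46E', 'T250W', 'T457Y', 'Y741H']
At Mu: gained ['N523G'] -> total ['C586R', 'F403V', 'N523G', 'R46E', 'T250W', 'T457Y', 'Y741H']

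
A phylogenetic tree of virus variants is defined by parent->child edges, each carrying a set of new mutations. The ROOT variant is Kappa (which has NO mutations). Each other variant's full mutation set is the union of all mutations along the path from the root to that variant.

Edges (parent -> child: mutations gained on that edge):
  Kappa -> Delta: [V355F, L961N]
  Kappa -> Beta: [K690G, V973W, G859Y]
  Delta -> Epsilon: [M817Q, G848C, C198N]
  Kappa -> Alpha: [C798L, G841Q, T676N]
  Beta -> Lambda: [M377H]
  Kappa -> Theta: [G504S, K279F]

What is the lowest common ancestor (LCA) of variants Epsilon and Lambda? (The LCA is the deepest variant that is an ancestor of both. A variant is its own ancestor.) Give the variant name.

Path from root to Epsilon: Kappa -> Delta -> Epsilon
  ancestors of Epsilon: {Kappa, Delta, Epsilon}
Path from root to Lambda: Kappa -> Beta -> Lambda
  ancestors of Lambda: {Kappa, Beta, Lambda}
Common ancestors: {Kappa}
Walk up from Lambda: Lambda (not in ancestors of Epsilon), Beta (not in ancestors of Epsilon), Kappa (in ancestors of Epsilon)
Deepest common ancestor (LCA) = Kappa

Answer: Kappa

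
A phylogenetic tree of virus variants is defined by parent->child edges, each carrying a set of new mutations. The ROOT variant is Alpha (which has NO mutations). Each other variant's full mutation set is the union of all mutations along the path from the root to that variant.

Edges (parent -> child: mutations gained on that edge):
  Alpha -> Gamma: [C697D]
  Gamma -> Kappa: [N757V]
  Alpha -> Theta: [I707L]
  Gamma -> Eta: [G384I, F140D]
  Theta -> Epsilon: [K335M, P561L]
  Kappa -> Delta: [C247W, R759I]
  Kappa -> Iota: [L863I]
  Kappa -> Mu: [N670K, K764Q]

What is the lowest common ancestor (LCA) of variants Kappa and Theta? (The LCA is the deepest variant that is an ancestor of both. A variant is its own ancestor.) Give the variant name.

Path from root to Kappa: Alpha -> Gamma -> Kappa
  ancestors of Kappa: {Alpha, Gamma, Kappa}
Path from root to Theta: Alpha -> Theta
  ancestors of Theta: {Alpha, Theta}
Common ancestors: {Alpha}
Walk up from Theta: Theta (not in ancestors of Kappa), Alpha (in ancestors of Kappa)
Deepest common ancestor (LCA) = Alpha

Answer: Alpha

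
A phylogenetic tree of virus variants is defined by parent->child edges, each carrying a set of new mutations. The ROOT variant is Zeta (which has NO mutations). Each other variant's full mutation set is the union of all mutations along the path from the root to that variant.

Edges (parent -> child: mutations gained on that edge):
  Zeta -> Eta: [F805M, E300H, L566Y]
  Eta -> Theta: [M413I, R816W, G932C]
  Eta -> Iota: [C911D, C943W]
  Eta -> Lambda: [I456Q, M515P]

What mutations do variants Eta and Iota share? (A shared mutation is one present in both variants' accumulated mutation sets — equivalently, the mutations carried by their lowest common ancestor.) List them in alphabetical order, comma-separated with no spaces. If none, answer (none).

Answer: E300H,F805M,L566Y

Derivation:
Accumulating mutations along path to Eta:
  At Zeta: gained [] -> total []
  At Eta: gained ['F805M', 'E300H', 'L566Y'] -> total ['E300H', 'F805M', 'L566Y']
Mutations(Eta) = ['E300H', 'F805M', 'L566Y']
Accumulating mutations along path to Iota:
  At Zeta: gained [] -> total []
  At Eta: gained ['F805M', 'E300H', 'L566Y'] -> total ['E300H', 'F805M', 'L566Y']
  At Iota: gained ['C911D', 'C943W'] -> total ['C911D', 'C943W', 'E300H', 'F805M', 'L566Y']
Mutations(Iota) = ['C911D', 'C943W', 'E300H', 'F805M', 'L566Y']
Intersection: ['E300H', 'F805M', 'L566Y'] ∩ ['C911D', 'C943W', 'E300H', 'F805M', 'L566Y'] = ['E300H', 'F805M', 'L566Y']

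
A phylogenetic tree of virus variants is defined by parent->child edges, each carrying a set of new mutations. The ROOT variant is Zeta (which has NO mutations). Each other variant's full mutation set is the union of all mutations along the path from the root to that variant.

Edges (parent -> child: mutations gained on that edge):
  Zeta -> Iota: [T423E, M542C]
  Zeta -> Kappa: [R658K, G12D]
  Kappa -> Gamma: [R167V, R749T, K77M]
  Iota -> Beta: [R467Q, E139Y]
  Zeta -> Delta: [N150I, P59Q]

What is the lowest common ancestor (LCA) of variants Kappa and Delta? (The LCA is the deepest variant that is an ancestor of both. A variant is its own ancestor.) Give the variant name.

Answer: Zeta

Derivation:
Path from root to Kappa: Zeta -> Kappa
  ancestors of Kappa: {Zeta, Kappa}
Path from root to Delta: Zeta -> Delta
  ancestors of Delta: {Zeta, Delta}
Common ancestors: {Zeta}
Walk up from Delta: Delta (not in ancestors of Kappa), Zeta (in ancestors of Kappa)
Deepest common ancestor (LCA) = Zeta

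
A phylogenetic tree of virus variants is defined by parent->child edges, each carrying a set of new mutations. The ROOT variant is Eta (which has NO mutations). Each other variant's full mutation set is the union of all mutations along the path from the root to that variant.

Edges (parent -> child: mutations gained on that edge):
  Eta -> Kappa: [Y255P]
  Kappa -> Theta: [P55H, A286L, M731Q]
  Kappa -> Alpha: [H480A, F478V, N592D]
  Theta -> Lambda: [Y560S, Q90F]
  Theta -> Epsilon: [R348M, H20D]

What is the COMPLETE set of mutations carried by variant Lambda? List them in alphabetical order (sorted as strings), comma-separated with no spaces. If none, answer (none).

Answer: A286L,M731Q,P55H,Q90F,Y255P,Y560S

Derivation:
At Eta: gained [] -> total []
At Kappa: gained ['Y255P'] -> total ['Y255P']
At Theta: gained ['P55H', 'A286L', 'M731Q'] -> total ['A286L', 'M731Q', 'P55H', 'Y255P']
At Lambda: gained ['Y560S', 'Q90F'] -> total ['A286L', 'M731Q', 'P55H', 'Q90F', 'Y255P', 'Y560S']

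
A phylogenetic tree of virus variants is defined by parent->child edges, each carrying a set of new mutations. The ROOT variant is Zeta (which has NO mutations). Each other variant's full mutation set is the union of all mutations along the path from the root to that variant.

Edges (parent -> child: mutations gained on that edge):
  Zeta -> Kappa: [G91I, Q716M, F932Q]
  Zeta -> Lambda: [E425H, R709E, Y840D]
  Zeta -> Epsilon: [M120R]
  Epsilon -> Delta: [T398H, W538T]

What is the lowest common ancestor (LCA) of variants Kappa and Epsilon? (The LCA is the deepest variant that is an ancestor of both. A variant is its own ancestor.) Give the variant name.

Answer: Zeta

Derivation:
Path from root to Kappa: Zeta -> Kappa
  ancestors of Kappa: {Zeta, Kappa}
Path from root to Epsilon: Zeta -> Epsilon
  ancestors of Epsilon: {Zeta, Epsilon}
Common ancestors: {Zeta}
Walk up from Epsilon: Epsilon (not in ancestors of Kappa), Zeta (in ancestors of Kappa)
Deepest common ancestor (LCA) = Zeta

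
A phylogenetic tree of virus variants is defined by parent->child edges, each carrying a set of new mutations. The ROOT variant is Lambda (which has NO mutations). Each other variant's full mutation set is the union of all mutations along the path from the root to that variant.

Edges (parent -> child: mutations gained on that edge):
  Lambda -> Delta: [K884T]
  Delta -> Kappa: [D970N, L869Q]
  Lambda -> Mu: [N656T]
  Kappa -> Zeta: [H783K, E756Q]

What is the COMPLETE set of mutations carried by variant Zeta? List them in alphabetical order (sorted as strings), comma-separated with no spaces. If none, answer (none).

Answer: D970N,E756Q,H783K,K884T,L869Q

Derivation:
At Lambda: gained [] -> total []
At Delta: gained ['K884T'] -> total ['K884T']
At Kappa: gained ['D970N', 'L869Q'] -> total ['D970N', 'K884T', 'L869Q']
At Zeta: gained ['H783K', 'E756Q'] -> total ['D970N', 'E756Q', 'H783K', 'K884T', 'L869Q']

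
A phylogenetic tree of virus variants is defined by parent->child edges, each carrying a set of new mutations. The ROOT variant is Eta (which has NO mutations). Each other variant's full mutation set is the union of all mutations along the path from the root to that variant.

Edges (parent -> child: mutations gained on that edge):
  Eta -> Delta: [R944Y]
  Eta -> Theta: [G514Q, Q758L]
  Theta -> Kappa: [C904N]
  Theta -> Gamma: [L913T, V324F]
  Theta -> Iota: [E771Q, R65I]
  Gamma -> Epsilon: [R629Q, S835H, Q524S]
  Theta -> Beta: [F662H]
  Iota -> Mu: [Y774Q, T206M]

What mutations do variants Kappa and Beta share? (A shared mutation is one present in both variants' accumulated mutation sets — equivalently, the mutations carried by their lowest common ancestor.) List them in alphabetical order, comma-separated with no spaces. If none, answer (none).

Accumulating mutations along path to Kappa:
  At Eta: gained [] -> total []
  At Theta: gained ['G514Q', 'Q758L'] -> total ['G514Q', 'Q758L']
  At Kappa: gained ['C904N'] -> total ['C904N', 'G514Q', 'Q758L']
Mutations(Kappa) = ['C904N', 'G514Q', 'Q758L']
Accumulating mutations along path to Beta:
  At Eta: gained [] -> total []
  At Theta: gained ['G514Q', 'Q758L'] -> total ['G514Q', 'Q758L']
  At Beta: gained ['F662H'] -> total ['F662H', 'G514Q', 'Q758L']
Mutations(Beta) = ['F662H', 'G514Q', 'Q758L']
Intersection: ['C904N', 'G514Q', 'Q758L'] ∩ ['F662H', 'G514Q', 'Q758L'] = ['G514Q', 'Q758L']

Answer: G514Q,Q758L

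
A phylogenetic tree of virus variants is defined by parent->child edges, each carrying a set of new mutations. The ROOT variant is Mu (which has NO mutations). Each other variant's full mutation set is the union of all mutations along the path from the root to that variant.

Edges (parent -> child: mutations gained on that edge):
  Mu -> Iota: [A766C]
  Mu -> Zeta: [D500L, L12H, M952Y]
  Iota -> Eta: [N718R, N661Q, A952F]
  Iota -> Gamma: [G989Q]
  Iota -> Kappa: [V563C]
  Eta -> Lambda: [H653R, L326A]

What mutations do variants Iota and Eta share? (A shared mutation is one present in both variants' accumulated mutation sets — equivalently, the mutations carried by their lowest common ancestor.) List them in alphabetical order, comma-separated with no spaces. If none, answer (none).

Accumulating mutations along path to Iota:
  At Mu: gained [] -> total []
  At Iota: gained ['A766C'] -> total ['A766C']
Mutations(Iota) = ['A766C']
Accumulating mutations along path to Eta:
  At Mu: gained [] -> total []
  At Iota: gained ['A766C'] -> total ['A766C']
  At Eta: gained ['N718R', 'N661Q', 'A952F'] -> total ['A766C', 'A952F', 'N661Q', 'N718R']
Mutations(Eta) = ['A766C', 'A952F', 'N661Q', 'N718R']
Intersection: ['A766C'] ∩ ['A766C', 'A952F', 'N661Q', 'N718R'] = ['A766C']

Answer: A766C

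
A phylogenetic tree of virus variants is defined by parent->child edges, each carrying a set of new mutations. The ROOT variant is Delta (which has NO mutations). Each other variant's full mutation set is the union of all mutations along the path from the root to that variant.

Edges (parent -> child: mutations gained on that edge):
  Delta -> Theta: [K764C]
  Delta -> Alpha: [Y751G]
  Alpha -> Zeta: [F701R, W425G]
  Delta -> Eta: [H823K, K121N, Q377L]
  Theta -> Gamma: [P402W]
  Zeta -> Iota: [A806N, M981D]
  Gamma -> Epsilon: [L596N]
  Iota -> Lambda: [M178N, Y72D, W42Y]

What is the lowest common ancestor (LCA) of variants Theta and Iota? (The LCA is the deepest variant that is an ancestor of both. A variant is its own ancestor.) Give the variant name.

Path from root to Theta: Delta -> Theta
  ancestors of Theta: {Delta, Theta}
Path from root to Iota: Delta -> Alpha -> Zeta -> Iota
  ancestors of Iota: {Delta, Alpha, Zeta, Iota}
Common ancestors: {Delta}
Walk up from Iota: Iota (not in ancestors of Theta), Zeta (not in ancestors of Theta), Alpha (not in ancestors of Theta), Delta (in ancestors of Theta)
Deepest common ancestor (LCA) = Delta

Answer: Delta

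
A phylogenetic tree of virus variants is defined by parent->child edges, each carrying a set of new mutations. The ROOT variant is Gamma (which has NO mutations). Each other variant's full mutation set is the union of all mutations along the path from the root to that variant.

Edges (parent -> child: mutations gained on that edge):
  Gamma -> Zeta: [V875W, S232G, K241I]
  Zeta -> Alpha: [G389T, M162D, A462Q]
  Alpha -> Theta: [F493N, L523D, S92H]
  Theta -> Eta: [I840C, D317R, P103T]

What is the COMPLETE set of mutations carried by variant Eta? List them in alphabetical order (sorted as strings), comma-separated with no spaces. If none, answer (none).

At Gamma: gained [] -> total []
At Zeta: gained ['V875W', 'S232G', 'K241I'] -> total ['K241I', 'S232G', 'V875W']
At Alpha: gained ['G389T', 'M162D', 'A462Q'] -> total ['A462Q', 'G389T', 'K241I', 'M162D', 'S232G', 'V875W']
At Theta: gained ['F493N', 'L523D', 'S92H'] -> total ['A462Q', 'F493N', 'G389T', 'K241I', 'L523D', 'M162D', 'S232G', 'S92H', 'V875W']
At Eta: gained ['I840C', 'D317R', 'P103T'] -> total ['A462Q', 'D317R', 'F493N', 'G389T', 'I840C', 'K241I', 'L523D', 'M162D', 'P103T', 'S232G', 'S92H', 'V875W']

Answer: A462Q,D317R,F493N,G389T,I840C,K241I,L523D,M162D,P103T,S232G,S92H,V875W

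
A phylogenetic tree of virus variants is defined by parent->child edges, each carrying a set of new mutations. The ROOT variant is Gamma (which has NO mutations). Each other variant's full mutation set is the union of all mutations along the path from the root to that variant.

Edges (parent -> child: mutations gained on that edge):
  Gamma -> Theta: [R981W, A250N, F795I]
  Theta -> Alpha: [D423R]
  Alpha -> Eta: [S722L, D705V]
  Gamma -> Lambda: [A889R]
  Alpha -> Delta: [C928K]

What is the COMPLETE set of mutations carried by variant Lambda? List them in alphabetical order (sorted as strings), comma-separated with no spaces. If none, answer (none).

Answer: A889R

Derivation:
At Gamma: gained [] -> total []
At Lambda: gained ['A889R'] -> total ['A889R']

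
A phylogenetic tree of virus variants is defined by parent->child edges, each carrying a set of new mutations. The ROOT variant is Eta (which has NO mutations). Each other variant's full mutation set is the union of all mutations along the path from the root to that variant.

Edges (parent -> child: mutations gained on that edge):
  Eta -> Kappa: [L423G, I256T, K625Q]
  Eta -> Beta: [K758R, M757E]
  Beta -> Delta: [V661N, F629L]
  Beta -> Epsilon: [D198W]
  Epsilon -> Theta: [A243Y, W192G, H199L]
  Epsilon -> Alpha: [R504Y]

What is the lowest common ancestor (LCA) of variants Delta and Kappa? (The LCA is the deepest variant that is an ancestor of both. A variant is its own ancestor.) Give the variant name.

Answer: Eta

Derivation:
Path from root to Delta: Eta -> Beta -> Delta
  ancestors of Delta: {Eta, Beta, Delta}
Path from root to Kappa: Eta -> Kappa
  ancestors of Kappa: {Eta, Kappa}
Common ancestors: {Eta}
Walk up from Kappa: Kappa (not in ancestors of Delta), Eta (in ancestors of Delta)
Deepest common ancestor (LCA) = Eta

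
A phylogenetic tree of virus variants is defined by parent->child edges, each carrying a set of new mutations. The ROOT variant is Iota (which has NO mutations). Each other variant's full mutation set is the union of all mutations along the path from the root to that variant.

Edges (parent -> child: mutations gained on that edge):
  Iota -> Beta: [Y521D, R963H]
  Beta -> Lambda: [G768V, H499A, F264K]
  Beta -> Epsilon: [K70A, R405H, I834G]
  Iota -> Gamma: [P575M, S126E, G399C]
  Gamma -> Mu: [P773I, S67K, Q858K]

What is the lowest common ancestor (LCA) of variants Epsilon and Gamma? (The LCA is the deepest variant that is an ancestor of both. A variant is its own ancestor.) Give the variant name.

Answer: Iota

Derivation:
Path from root to Epsilon: Iota -> Beta -> Epsilon
  ancestors of Epsilon: {Iota, Beta, Epsilon}
Path from root to Gamma: Iota -> Gamma
  ancestors of Gamma: {Iota, Gamma}
Common ancestors: {Iota}
Walk up from Gamma: Gamma (not in ancestors of Epsilon), Iota (in ancestors of Epsilon)
Deepest common ancestor (LCA) = Iota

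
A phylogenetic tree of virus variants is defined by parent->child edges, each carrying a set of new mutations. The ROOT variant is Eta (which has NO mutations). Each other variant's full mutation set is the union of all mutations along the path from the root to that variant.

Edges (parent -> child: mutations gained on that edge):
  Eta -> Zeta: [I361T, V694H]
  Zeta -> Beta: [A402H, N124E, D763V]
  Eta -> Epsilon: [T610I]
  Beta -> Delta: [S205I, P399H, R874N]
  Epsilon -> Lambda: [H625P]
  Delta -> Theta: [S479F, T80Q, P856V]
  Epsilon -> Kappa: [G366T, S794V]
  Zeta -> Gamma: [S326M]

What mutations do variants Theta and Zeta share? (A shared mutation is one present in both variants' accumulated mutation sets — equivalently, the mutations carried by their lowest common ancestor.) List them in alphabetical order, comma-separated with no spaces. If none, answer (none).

Answer: I361T,V694H

Derivation:
Accumulating mutations along path to Theta:
  At Eta: gained [] -> total []
  At Zeta: gained ['I361T', 'V694H'] -> total ['I361T', 'V694H']
  At Beta: gained ['A402H', 'N124E', 'D763V'] -> total ['A402H', 'D763V', 'I361T', 'N124E', 'V694H']
  At Delta: gained ['S205I', 'P399H', 'R874N'] -> total ['A402H', 'D763V', 'I361T', 'N124E', 'P399H', 'R874N', 'S205I', 'V694H']
  At Theta: gained ['S479F', 'T80Q', 'P856V'] -> total ['A402H', 'D763V', 'I361T', 'N124E', 'P399H', 'P856V', 'R874N', 'S205I', 'S479F', 'T80Q', 'V694H']
Mutations(Theta) = ['A402H', 'D763V', 'I361T', 'N124E', 'P399H', 'P856V', 'R874N', 'S205I', 'S479F', 'T80Q', 'V694H']
Accumulating mutations along path to Zeta:
  At Eta: gained [] -> total []
  At Zeta: gained ['I361T', 'V694H'] -> total ['I361T', 'V694H']
Mutations(Zeta) = ['I361T', 'V694H']
Intersection: ['A402H', 'D763V', 'I361T', 'N124E', 'P399H', 'P856V', 'R874N', 'S205I', 'S479F', 'T80Q', 'V694H'] ∩ ['I361T', 'V694H'] = ['I361T', 'V694H']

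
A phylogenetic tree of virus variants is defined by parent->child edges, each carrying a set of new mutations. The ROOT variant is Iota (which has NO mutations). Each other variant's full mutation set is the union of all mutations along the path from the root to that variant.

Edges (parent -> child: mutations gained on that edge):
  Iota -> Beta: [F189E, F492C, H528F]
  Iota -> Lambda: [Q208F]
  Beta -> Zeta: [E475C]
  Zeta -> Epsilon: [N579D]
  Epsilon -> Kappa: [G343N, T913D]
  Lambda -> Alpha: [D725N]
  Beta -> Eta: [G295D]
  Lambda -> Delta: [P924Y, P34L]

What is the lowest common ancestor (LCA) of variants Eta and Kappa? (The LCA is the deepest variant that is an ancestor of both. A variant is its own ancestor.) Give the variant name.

Answer: Beta

Derivation:
Path from root to Eta: Iota -> Beta -> Eta
  ancestors of Eta: {Iota, Beta, Eta}
Path from root to Kappa: Iota -> Beta -> Zeta -> Epsilon -> Kappa
  ancestors of Kappa: {Iota, Beta, Zeta, Epsilon, Kappa}
Common ancestors: {Iota, Beta}
Walk up from Kappa: Kappa (not in ancestors of Eta), Epsilon (not in ancestors of Eta), Zeta (not in ancestors of Eta), Beta (in ancestors of Eta), Iota (in ancestors of Eta)
Deepest common ancestor (LCA) = Beta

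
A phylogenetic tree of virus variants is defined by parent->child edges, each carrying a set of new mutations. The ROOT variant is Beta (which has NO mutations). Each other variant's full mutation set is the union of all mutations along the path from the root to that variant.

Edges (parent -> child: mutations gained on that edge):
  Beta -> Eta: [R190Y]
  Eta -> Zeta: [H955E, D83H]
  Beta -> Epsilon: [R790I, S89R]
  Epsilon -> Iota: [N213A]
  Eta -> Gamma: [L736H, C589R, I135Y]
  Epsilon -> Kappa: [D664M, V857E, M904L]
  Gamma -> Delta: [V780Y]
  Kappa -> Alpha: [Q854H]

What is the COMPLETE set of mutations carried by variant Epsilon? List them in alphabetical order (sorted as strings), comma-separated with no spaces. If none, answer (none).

Answer: R790I,S89R

Derivation:
At Beta: gained [] -> total []
At Epsilon: gained ['R790I', 'S89R'] -> total ['R790I', 'S89R']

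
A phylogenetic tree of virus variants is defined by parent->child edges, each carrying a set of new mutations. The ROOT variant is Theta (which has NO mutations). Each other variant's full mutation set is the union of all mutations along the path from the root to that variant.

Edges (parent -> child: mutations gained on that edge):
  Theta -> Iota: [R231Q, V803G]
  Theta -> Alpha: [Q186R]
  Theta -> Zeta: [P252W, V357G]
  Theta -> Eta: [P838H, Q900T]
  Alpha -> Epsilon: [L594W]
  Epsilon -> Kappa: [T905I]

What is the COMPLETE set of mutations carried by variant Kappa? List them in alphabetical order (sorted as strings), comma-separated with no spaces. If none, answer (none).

Answer: L594W,Q186R,T905I

Derivation:
At Theta: gained [] -> total []
At Alpha: gained ['Q186R'] -> total ['Q186R']
At Epsilon: gained ['L594W'] -> total ['L594W', 'Q186R']
At Kappa: gained ['T905I'] -> total ['L594W', 'Q186R', 'T905I']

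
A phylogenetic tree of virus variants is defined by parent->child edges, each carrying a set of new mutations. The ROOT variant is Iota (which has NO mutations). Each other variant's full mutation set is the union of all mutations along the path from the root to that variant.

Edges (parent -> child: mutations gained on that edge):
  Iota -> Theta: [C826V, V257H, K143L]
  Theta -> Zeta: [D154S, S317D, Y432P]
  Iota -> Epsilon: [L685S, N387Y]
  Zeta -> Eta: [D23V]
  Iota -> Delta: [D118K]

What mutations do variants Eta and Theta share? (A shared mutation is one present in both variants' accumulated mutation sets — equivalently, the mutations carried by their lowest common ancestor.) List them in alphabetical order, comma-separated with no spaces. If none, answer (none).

Answer: C826V,K143L,V257H

Derivation:
Accumulating mutations along path to Eta:
  At Iota: gained [] -> total []
  At Theta: gained ['C826V', 'V257H', 'K143L'] -> total ['C826V', 'K143L', 'V257H']
  At Zeta: gained ['D154S', 'S317D', 'Y432P'] -> total ['C826V', 'D154S', 'K143L', 'S317D', 'V257H', 'Y432P']
  At Eta: gained ['D23V'] -> total ['C826V', 'D154S', 'D23V', 'K143L', 'S317D', 'V257H', 'Y432P']
Mutations(Eta) = ['C826V', 'D154S', 'D23V', 'K143L', 'S317D', 'V257H', 'Y432P']
Accumulating mutations along path to Theta:
  At Iota: gained [] -> total []
  At Theta: gained ['C826V', 'V257H', 'K143L'] -> total ['C826V', 'K143L', 'V257H']
Mutations(Theta) = ['C826V', 'K143L', 'V257H']
Intersection: ['C826V', 'D154S', 'D23V', 'K143L', 'S317D', 'V257H', 'Y432P'] ∩ ['C826V', 'K143L', 'V257H'] = ['C826V', 'K143L', 'V257H']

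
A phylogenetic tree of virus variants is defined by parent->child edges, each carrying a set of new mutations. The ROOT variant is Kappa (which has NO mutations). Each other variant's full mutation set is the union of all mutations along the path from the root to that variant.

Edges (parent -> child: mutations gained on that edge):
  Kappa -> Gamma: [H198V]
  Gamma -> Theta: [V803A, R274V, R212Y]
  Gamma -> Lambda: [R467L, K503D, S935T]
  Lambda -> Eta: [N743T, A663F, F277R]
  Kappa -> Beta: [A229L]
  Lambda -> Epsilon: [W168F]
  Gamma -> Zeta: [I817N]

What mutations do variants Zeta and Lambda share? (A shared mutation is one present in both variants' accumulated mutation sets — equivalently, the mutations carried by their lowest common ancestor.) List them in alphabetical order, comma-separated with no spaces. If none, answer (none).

Answer: H198V

Derivation:
Accumulating mutations along path to Zeta:
  At Kappa: gained [] -> total []
  At Gamma: gained ['H198V'] -> total ['H198V']
  At Zeta: gained ['I817N'] -> total ['H198V', 'I817N']
Mutations(Zeta) = ['H198V', 'I817N']
Accumulating mutations along path to Lambda:
  At Kappa: gained [] -> total []
  At Gamma: gained ['H198V'] -> total ['H198V']
  At Lambda: gained ['R467L', 'K503D', 'S935T'] -> total ['H198V', 'K503D', 'R467L', 'S935T']
Mutations(Lambda) = ['H198V', 'K503D', 'R467L', 'S935T']
Intersection: ['H198V', 'I817N'] ∩ ['H198V', 'K503D', 'R467L', 'S935T'] = ['H198V']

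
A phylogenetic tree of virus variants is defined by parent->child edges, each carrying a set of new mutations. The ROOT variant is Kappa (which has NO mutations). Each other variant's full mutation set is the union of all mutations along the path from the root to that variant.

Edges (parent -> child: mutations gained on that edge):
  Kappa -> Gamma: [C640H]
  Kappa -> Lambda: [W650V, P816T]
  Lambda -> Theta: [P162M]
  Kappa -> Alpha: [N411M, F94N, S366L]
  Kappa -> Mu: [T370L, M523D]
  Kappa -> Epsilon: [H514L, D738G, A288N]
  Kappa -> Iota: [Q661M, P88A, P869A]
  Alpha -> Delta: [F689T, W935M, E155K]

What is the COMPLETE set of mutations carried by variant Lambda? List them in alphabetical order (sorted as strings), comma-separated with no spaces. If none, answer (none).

At Kappa: gained [] -> total []
At Lambda: gained ['W650V', 'P816T'] -> total ['P816T', 'W650V']

Answer: P816T,W650V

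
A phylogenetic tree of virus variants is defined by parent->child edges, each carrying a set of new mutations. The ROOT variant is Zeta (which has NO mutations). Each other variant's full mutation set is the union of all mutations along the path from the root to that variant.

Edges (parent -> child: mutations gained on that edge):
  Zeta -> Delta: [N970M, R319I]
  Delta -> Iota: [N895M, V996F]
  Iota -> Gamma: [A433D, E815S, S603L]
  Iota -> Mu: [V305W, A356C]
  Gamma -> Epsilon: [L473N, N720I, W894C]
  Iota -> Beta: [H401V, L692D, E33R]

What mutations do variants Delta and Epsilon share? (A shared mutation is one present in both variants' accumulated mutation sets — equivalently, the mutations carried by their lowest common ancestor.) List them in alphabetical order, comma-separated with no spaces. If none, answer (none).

Answer: N970M,R319I

Derivation:
Accumulating mutations along path to Delta:
  At Zeta: gained [] -> total []
  At Delta: gained ['N970M', 'R319I'] -> total ['N970M', 'R319I']
Mutations(Delta) = ['N970M', 'R319I']
Accumulating mutations along path to Epsilon:
  At Zeta: gained [] -> total []
  At Delta: gained ['N970M', 'R319I'] -> total ['N970M', 'R319I']
  At Iota: gained ['N895M', 'V996F'] -> total ['N895M', 'N970M', 'R319I', 'V996F']
  At Gamma: gained ['A433D', 'E815S', 'S603L'] -> total ['A433D', 'E815S', 'N895M', 'N970M', 'R319I', 'S603L', 'V996F']
  At Epsilon: gained ['L473N', 'N720I', 'W894C'] -> total ['A433D', 'E815S', 'L473N', 'N720I', 'N895M', 'N970M', 'R319I', 'S603L', 'V996F', 'W894C']
Mutations(Epsilon) = ['A433D', 'E815S', 'L473N', 'N720I', 'N895M', 'N970M', 'R319I', 'S603L', 'V996F', 'W894C']
Intersection: ['N970M', 'R319I'] ∩ ['A433D', 'E815S', 'L473N', 'N720I', 'N895M', 'N970M', 'R319I', 'S603L', 'V996F', 'W894C'] = ['N970M', 'R319I']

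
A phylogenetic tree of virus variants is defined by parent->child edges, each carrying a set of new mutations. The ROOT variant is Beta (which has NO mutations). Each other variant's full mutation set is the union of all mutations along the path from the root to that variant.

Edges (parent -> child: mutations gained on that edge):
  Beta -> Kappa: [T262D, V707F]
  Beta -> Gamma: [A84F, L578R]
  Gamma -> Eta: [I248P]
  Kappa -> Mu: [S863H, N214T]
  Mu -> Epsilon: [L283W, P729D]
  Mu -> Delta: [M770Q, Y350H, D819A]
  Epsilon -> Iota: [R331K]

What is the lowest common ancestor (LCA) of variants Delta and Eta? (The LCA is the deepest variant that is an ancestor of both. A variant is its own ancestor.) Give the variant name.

Answer: Beta

Derivation:
Path from root to Delta: Beta -> Kappa -> Mu -> Delta
  ancestors of Delta: {Beta, Kappa, Mu, Delta}
Path from root to Eta: Beta -> Gamma -> Eta
  ancestors of Eta: {Beta, Gamma, Eta}
Common ancestors: {Beta}
Walk up from Eta: Eta (not in ancestors of Delta), Gamma (not in ancestors of Delta), Beta (in ancestors of Delta)
Deepest common ancestor (LCA) = Beta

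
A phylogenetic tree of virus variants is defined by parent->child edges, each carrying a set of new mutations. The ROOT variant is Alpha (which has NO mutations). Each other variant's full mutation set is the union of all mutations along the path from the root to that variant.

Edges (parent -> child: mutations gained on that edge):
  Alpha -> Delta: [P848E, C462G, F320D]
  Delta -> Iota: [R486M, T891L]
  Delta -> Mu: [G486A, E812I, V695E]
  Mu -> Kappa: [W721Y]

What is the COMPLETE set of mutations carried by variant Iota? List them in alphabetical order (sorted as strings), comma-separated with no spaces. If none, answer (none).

At Alpha: gained [] -> total []
At Delta: gained ['P848E', 'C462G', 'F320D'] -> total ['C462G', 'F320D', 'P848E']
At Iota: gained ['R486M', 'T891L'] -> total ['C462G', 'F320D', 'P848E', 'R486M', 'T891L']

Answer: C462G,F320D,P848E,R486M,T891L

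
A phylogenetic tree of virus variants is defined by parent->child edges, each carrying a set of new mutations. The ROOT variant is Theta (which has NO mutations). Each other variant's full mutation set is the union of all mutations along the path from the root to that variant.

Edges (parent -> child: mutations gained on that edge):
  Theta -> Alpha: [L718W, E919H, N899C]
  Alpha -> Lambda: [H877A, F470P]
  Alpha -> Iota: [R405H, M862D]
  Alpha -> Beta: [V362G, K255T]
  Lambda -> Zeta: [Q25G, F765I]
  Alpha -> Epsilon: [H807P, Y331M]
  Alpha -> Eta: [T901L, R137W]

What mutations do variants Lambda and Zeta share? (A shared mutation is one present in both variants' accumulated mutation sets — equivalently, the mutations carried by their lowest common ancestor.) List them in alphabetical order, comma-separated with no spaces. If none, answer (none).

Accumulating mutations along path to Lambda:
  At Theta: gained [] -> total []
  At Alpha: gained ['L718W', 'E919H', 'N899C'] -> total ['E919H', 'L718W', 'N899C']
  At Lambda: gained ['H877A', 'F470P'] -> total ['E919H', 'F470P', 'H877A', 'L718W', 'N899C']
Mutations(Lambda) = ['E919H', 'F470P', 'H877A', 'L718W', 'N899C']
Accumulating mutations along path to Zeta:
  At Theta: gained [] -> total []
  At Alpha: gained ['L718W', 'E919H', 'N899C'] -> total ['E919H', 'L718W', 'N899C']
  At Lambda: gained ['H877A', 'F470P'] -> total ['E919H', 'F470P', 'H877A', 'L718W', 'N899C']
  At Zeta: gained ['Q25G', 'F765I'] -> total ['E919H', 'F470P', 'F765I', 'H877A', 'L718W', 'N899C', 'Q25G']
Mutations(Zeta) = ['E919H', 'F470P', 'F765I', 'H877A', 'L718W', 'N899C', 'Q25G']
Intersection: ['E919H', 'F470P', 'H877A', 'L718W', 'N899C'] ∩ ['E919H', 'F470P', 'F765I', 'H877A', 'L718W', 'N899C', 'Q25G'] = ['E919H', 'F470P', 'H877A', 'L718W', 'N899C']

Answer: E919H,F470P,H877A,L718W,N899C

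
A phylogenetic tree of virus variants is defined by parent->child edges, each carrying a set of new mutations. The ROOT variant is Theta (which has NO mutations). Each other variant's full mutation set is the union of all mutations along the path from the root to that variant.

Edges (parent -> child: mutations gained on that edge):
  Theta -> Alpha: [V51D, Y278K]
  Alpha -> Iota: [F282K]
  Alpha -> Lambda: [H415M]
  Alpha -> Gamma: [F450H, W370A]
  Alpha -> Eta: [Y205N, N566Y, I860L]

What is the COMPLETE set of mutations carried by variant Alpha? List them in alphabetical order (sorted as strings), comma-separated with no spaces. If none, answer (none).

Answer: V51D,Y278K

Derivation:
At Theta: gained [] -> total []
At Alpha: gained ['V51D', 'Y278K'] -> total ['V51D', 'Y278K']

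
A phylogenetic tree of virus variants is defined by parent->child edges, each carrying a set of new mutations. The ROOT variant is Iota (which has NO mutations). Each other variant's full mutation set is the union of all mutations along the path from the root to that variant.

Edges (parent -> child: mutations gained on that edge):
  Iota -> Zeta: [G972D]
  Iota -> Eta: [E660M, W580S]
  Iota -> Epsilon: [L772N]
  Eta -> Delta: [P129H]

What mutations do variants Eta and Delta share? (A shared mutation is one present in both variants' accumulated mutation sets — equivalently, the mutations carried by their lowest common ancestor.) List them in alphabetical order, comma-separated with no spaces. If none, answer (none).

Accumulating mutations along path to Eta:
  At Iota: gained [] -> total []
  At Eta: gained ['E660M', 'W580S'] -> total ['E660M', 'W580S']
Mutations(Eta) = ['E660M', 'W580S']
Accumulating mutations along path to Delta:
  At Iota: gained [] -> total []
  At Eta: gained ['E660M', 'W580S'] -> total ['E660M', 'W580S']
  At Delta: gained ['P129H'] -> total ['E660M', 'P129H', 'W580S']
Mutations(Delta) = ['E660M', 'P129H', 'W580S']
Intersection: ['E660M', 'W580S'] ∩ ['E660M', 'P129H', 'W580S'] = ['E660M', 'W580S']

Answer: E660M,W580S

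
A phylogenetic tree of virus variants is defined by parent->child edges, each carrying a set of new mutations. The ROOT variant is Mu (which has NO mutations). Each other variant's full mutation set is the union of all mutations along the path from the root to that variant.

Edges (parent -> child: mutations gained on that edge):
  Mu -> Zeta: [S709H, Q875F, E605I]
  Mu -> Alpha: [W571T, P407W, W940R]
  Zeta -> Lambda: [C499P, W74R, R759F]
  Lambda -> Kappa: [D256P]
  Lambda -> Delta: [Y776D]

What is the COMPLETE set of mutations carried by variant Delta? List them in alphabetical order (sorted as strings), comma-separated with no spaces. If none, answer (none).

At Mu: gained [] -> total []
At Zeta: gained ['S709H', 'Q875F', 'E605I'] -> total ['E605I', 'Q875F', 'S709H']
At Lambda: gained ['C499P', 'W74R', 'R759F'] -> total ['C499P', 'E605I', 'Q875F', 'R759F', 'S709H', 'W74R']
At Delta: gained ['Y776D'] -> total ['C499P', 'E605I', 'Q875F', 'R759F', 'S709H', 'W74R', 'Y776D']

Answer: C499P,E605I,Q875F,R759F,S709H,W74R,Y776D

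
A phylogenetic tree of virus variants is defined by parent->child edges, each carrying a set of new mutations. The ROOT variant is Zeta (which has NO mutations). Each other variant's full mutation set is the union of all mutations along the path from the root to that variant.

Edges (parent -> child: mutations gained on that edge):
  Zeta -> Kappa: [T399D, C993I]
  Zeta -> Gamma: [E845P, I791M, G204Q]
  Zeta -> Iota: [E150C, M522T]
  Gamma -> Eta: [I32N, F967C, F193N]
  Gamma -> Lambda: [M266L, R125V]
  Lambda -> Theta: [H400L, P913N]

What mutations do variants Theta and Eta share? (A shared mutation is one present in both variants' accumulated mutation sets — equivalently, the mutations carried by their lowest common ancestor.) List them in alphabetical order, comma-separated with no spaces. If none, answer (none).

Accumulating mutations along path to Theta:
  At Zeta: gained [] -> total []
  At Gamma: gained ['E845P', 'I791M', 'G204Q'] -> total ['E845P', 'G204Q', 'I791M']
  At Lambda: gained ['M266L', 'R125V'] -> total ['E845P', 'G204Q', 'I791M', 'M266L', 'R125V']
  At Theta: gained ['H400L', 'P913N'] -> total ['E845P', 'G204Q', 'H400L', 'I791M', 'M266L', 'P913N', 'R125V']
Mutations(Theta) = ['E845P', 'G204Q', 'H400L', 'I791M', 'M266L', 'P913N', 'R125V']
Accumulating mutations along path to Eta:
  At Zeta: gained [] -> total []
  At Gamma: gained ['E845P', 'I791M', 'G204Q'] -> total ['E845P', 'G204Q', 'I791M']
  At Eta: gained ['I32N', 'F967C', 'F193N'] -> total ['E845P', 'F193N', 'F967C', 'G204Q', 'I32N', 'I791M']
Mutations(Eta) = ['E845P', 'F193N', 'F967C', 'G204Q', 'I32N', 'I791M']
Intersection: ['E845P', 'G204Q', 'H400L', 'I791M', 'M266L', 'P913N', 'R125V'] ∩ ['E845P', 'F193N', 'F967C', 'G204Q', 'I32N', 'I791M'] = ['E845P', 'G204Q', 'I791M']

Answer: E845P,G204Q,I791M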